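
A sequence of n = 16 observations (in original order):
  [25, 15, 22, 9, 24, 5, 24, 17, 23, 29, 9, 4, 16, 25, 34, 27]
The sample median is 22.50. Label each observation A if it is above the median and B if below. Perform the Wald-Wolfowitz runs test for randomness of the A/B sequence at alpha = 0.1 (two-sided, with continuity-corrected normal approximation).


Step 1: Compute median = 22.50; label A = above, B = below.
Labels in order: ABBBABABAABBBAAA  (n_A = 8, n_B = 8)
Step 2: Count runs R = 9.
Step 3: Under H0 (random ordering), E[R] = 2*n_A*n_B/(n_A+n_B) + 1 = 2*8*8/16 + 1 = 9.0000.
        Var[R] = 2*n_A*n_B*(2*n_A*n_B - n_A - n_B) / ((n_A+n_B)^2 * (n_A+n_B-1)) = 14336/3840 = 3.7333.
        SD[R] = 1.9322.
Step 4: R = E[R], so z = 0 with no continuity correction.
Step 5: Two-sided p-value via normal approximation = 2*(1 - Phi(|z|)) = 1.000000.
Step 6: alpha = 0.1. fail to reject H0.

R = 9, z = 0.0000, p = 1.000000, fail to reject H0.


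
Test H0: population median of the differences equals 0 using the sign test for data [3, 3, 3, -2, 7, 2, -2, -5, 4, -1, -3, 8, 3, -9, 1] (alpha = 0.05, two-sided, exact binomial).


Step 1: Discard zero differences. Original n = 15; n_eff = number of nonzero differences = 15.
Nonzero differences (with sign): +3, +3, +3, -2, +7, +2, -2, -5, +4, -1, -3, +8, +3, -9, +1
Step 2: Count signs: positive = 9, negative = 6.
Step 3: Under H0: P(positive) = 0.5, so the number of positives S ~ Bin(15, 0.5).
Step 4: Two-sided exact p-value = sum of Bin(15,0.5) probabilities at or below the observed probability = 0.607239.
Step 5: alpha = 0.05. fail to reject H0.

n_eff = 15, pos = 9, neg = 6, p = 0.607239, fail to reject H0.


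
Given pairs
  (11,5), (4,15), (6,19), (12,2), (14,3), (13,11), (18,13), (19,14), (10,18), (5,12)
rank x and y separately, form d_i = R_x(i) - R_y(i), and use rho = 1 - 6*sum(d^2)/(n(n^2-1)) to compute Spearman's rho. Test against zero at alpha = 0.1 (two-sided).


Step 1: Rank x and y separately (midranks; no ties here).
rank(x): 11->5, 4->1, 6->3, 12->6, 14->8, 13->7, 18->9, 19->10, 10->4, 5->2
rank(y): 5->3, 15->8, 19->10, 2->1, 3->2, 11->4, 13->6, 14->7, 18->9, 12->5
Step 2: d_i = R_x(i) - R_y(i); compute d_i^2.
  (5-3)^2=4, (1-8)^2=49, (3-10)^2=49, (6-1)^2=25, (8-2)^2=36, (7-4)^2=9, (9-6)^2=9, (10-7)^2=9, (4-9)^2=25, (2-5)^2=9
sum(d^2) = 224.
Step 3: rho = 1 - 6*224 / (10*(10^2 - 1)) = 1 - 1344/990 = -0.357576.
Step 4: Under H0, t = rho * sqrt((n-2)/(1-rho^2)) = -1.0830 ~ t(8).
Step 5: Two-sided p-value from the t-distribution with 8 df = 0.310376.
Step 6: alpha = 0.1. fail to reject H0.

rho = -0.3576, p = 0.310376, fail to reject H0 at alpha = 0.1.


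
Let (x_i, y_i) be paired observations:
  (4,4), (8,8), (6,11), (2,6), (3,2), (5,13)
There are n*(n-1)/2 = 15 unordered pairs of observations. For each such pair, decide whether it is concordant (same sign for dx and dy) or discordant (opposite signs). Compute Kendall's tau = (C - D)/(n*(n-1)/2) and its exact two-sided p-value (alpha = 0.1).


Step 1: Enumerate the 15 unordered pairs (i,j) with i<j and classify each by sign(x_j-x_i) * sign(y_j-y_i).
  (1,2):dx=+4,dy=+4->C; (1,3):dx=+2,dy=+7->C; (1,4):dx=-2,dy=+2->D; (1,5):dx=-1,dy=-2->C
  (1,6):dx=+1,dy=+9->C; (2,3):dx=-2,dy=+3->D; (2,4):dx=-6,dy=-2->C; (2,5):dx=-5,dy=-6->C
  (2,6):dx=-3,dy=+5->D; (3,4):dx=-4,dy=-5->C; (3,5):dx=-3,dy=-9->C; (3,6):dx=-1,dy=+2->D
  (4,5):dx=+1,dy=-4->D; (4,6):dx=+3,dy=+7->C; (5,6):dx=+2,dy=+11->C
Step 2: C = 10, D = 5, total pairs = 15.
Step 3: tau = (C - D)/(n(n-1)/2) = (10 - 5)/15 = 0.333333.
Step 4: Exact two-sided p-value (enumerate n! = 720 permutations of y under H0): p = 0.469444.
Step 5: alpha = 0.1. fail to reject H0.

tau_b = 0.3333 (C=10, D=5), p = 0.469444, fail to reject H0.


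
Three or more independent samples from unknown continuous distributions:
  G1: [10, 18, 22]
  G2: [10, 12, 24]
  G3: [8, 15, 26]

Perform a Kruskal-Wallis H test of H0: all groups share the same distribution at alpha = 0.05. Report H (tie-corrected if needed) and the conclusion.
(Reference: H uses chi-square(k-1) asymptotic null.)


Step 1: Combine all N = 9 observations and assign midranks.
sorted (value, group, rank): (8,G3,1), (10,G1,2.5), (10,G2,2.5), (12,G2,4), (15,G3,5), (18,G1,6), (22,G1,7), (24,G2,8), (26,G3,9)
Step 2: Sum ranks within each group.
R_1 = 15.5 (n_1 = 3)
R_2 = 14.5 (n_2 = 3)
R_3 = 15 (n_3 = 3)
Step 3: H = 12/(N(N+1)) * sum(R_i^2/n_i) - 3(N+1)
     = 12/(9*10) * (15.5^2/3 + 14.5^2/3 + 15^2/3) - 3*10
     = 0.133333 * 225.167 - 30
     = 0.022222.
Step 4: Ties present; correction factor C = 1 - 6/(9^3 - 9) = 0.991667. Corrected H = 0.022222 / 0.991667 = 0.022409.
Step 5: Under H0, H ~ chi^2(2); p-value = 0.988858.
Step 6: alpha = 0.05. fail to reject H0.

H = 0.0224, df = 2, p = 0.988858, fail to reject H0.


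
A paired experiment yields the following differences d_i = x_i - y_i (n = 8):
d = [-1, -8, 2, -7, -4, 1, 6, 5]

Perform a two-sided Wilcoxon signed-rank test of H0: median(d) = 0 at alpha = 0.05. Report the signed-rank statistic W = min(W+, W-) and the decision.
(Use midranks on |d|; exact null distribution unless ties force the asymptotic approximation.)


Step 1: Drop any zero differences (none here) and take |d_i|.
|d| = [1, 8, 2, 7, 4, 1, 6, 5]
Step 2: Midrank |d_i| (ties get averaged ranks).
ranks: |1|->1.5, |8|->8, |2|->3, |7|->7, |4|->4, |1|->1.5, |6|->6, |5|->5
Step 3: Attach original signs; sum ranks with positive sign and with negative sign.
W+ = 3 + 1.5 + 6 + 5 = 15.5
W- = 1.5 + 8 + 7 + 4 = 20.5
(Check: W+ + W- = 36 should equal n(n+1)/2 = 36.)
Step 4: Test statistic W = min(W+, W-) = 15.5.
Step 5: Ties in |d|, so use the tie-corrected normal approximation.
        E[W] = n(n+1)/4 = 8*9/4 = 18.
        Tie groups: |d|=1 (t=2); sum(t^3 - t) = 6.
        Var[W] = n(n+1)(2n+1)/24 - sum(t^3-t)/48 = 1224/24 - 6/48 = 50.875.
        z = (W - E[W]) / sqrt(Var[W]) = (15.5 - 18) / 7.1327 = -0.3505.
        Two-sided p = 2*Phi(z) = 0.725964.
Step 6: alpha = 0.05. fail to reject H0.

W+ = 15.5, W- = 20.5, W = min = 15.5, p = 0.725964, fail to reject H0.


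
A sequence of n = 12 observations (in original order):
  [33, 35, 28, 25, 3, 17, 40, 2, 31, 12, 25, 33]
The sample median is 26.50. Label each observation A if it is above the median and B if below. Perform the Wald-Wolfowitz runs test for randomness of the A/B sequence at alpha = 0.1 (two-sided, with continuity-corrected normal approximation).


Step 1: Compute median = 26.50; label A = above, B = below.
Labels in order: AAABBBABABBA  (n_A = 6, n_B = 6)
Step 2: Count runs R = 7.
Step 3: Under H0 (random ordering), E[R] = 2*n_A*n_B/(n_A+n_B) + 1 = 2*6*6/12 + 1 = 7.0000.
        Var[R] = 2*n_A*n_B*(2*n_A*n_B - n_A - n_B) / ((n_A+n_B)^2 * (n_A+n_B-1)) = 4320/1584 = 2.7273.
        SD[R] = 1.6514.
Step 4: R = E[R], so z = 0 with no continuity correction.
Step 5: Two-sided p-value via normal approximation = 2*(1 - Phi(|z|)) = 1.000000.
Step 6: alpha = 0.1. fail to reject H0.

R = 7, z = 0.0000, p = 1.000000, fail to reject H0.


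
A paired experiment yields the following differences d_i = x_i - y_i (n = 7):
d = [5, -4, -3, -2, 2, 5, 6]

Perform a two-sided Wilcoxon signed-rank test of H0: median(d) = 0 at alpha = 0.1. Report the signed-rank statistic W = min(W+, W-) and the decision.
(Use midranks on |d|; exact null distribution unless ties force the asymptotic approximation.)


Step 1: Drop any zero differences (none here) and take |d_i|.
|d| = [5, 4, 3, 2, 2, 5, 6]
Step 2: Midrank |d_i| (ties get averaged ranks).
ranks: |5|->5.5, |4|->4, |3|->3, |2|->1.5, |2|->1.5, |5|->5.5, |6|->7
Step 3: Attach original signs; sum ranks with positive sign and with negative sign.
W+ = 5.5 + 1.5 + 5.5 + 7 = 19.5
W- = 4 + 3 + 1.5 = 8.5
(Check: W+ + W- = 28 should equal n(n+1)/2 = 28.)
Step 4: Test statistic W = min(W+, W-) = 8.5.
Step 5: Ties in |d|, so use the tie-corrected normal approximation.
        E[W] = n(n+1)/4 = 7*8/4 = 14.
        Tie groups: |d|=2 (t=2), |d|=5 (t=2); sum(t^3 - t) = 12.
        Var[W] = n(n+1)(2n+1)/24 - sum(t^3-t)/48 = 840/24 - 12/48 = 34.75.
        z = (W - E[W]) / sqrt(Var[W]) = (8.5 - 14) / 5.8949 = -0.9330.
        Two-sided p = 2*Phi(z) = 0.350816.
Step 6: alpha = 0.1. fail to reject H0.

W+ = 19.5, W- = 8.5, W = min = 8.5, p = 0.350816, fail to reject H0.


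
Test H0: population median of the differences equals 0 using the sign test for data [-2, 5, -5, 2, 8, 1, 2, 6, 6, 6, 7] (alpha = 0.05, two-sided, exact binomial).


Step 1: Discard zero differences. Original n = 11; n_eff = number of nonzero differences = 11.
Nonzero differences (with sign): -2, +5, -5, +2, +8, +1, +2, +6, +6, +6, +7
Step 2: Count signs: positive = 9, negative = 2.
Step 3: Under H0: P(positive) = 0.5, so the number of positives S ~ Bin(11, 0.5).
Step 4: Two-sided exact p-value = sum of Bin(11,0.5) probabilities at or below the observed probability = 0.065430.
Step 5: alpha = 0.05. fail to reject H0.

n_eff = 11, pos = 9, neg = 2, p = 0.065430, fail to reject H0.


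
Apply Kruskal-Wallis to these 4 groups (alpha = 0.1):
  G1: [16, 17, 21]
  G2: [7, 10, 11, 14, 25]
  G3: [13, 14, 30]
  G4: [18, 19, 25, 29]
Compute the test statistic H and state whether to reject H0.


Step 1: Combine all N = 15 observations and assign midranks.
sorted (value, group, rank): (7,G2,1), (10,G2,2), (11,G2,3), (13,G3,4), (14,G2,5.5), (14,G3,5.5), (16,G1,7), (17,G1,8), (18,G4,9), (19,G4,10), (21,G1,11), (25,G2,12.5), (25,G4,12.5), (29,G4,14), (30,G3,15)
Step 2: Sum ranks within each group.
R_1 = 26 (n_1 = 3)
R_2 = 24 (n_2 = 5)
R_3 = 24.5 (n_3 = 3)
R_4 = 45.5 (n_4 = 4)
Step 3: H = 12/(N(N+1)) * sum(R_i^2/n_i) - 3(N+1)
     = 12/(15*16) * (26^2/3 + 24^2/5 + 24.5^2/3 + 45.5^2/4) - 3*16
     = 0.050000 * 1058.18 - 48
     = 4.908958.
Step 4: Ties present; correction factor C = 1 - 12/(15^3 - 15) = 0.996429. Corrected H = 4.908958 / 0.996429 = 4.926553.
Step 5: Under H0, H ~ chi^2(3); p-value = 0.177255.
Step 6: alpha = 0.1. fail to reject H0.

H = 4.9266, df = 3, p = 0.177255, fail to reject H0.


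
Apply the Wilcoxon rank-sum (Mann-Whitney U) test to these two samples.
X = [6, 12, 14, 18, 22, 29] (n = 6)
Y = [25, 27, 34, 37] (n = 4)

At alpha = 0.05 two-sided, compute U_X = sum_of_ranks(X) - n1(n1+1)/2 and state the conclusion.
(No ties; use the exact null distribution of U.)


Step 1: Combine and sort all 10 observations; assign midranks.
sorted (value, group): (6,X), (12,X), (14,X), (18,X), (22,X), (25,Y), (27,Y), (29,X), (34,Y), (37,Y)
ranks: 6->1, 12->2, 14->3, 18->4, 22->5, 25->6, 27->7, 29->8, 34->9, 37->10
Step 2: Rank sum for X: R1 = 1 + 2 + 3 + 4 + 5 + 8 = 23.
Step 3: U_X = R1 - n1(n1+1)/2 = 23 - 6*7/2 = 23 - 21 = 2.
       U_Y = n1*n2 - U_X = 24 - 2 = 22.
Step 4: No ties, so the exact null distribution of U (based on enumerating the C(10,6) = 210 equally likely rank assignments) gives the two-sided p-value.
Step 5: p-value = 0.038095; compare to alpha = 0.05. reject H0.

U_X = 2, p = 0.038095, reject H0 at alpha = 0.05.


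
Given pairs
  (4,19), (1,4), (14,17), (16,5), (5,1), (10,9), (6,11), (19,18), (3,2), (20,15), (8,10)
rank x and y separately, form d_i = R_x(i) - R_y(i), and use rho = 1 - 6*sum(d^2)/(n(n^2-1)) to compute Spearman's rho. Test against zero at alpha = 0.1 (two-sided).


Step 1: Rank x and y separately (midranks; no ties here).
rank(x): 4->3, 1->1, 14->8, 16->9, 5->4, 10->7, 6->5, 19->10, 3->2, 20->11, 8->6
rank(y): 19->11, 4->3, 17->9, 5->4, 1->1, 9->5, 11->7, 18->10, 2->2, 15->8, 10->6
Step 2: d_i = R_x(i) - R_y(i); compute d_i^2.
  (3-11)^2=64, (1-3)^2=4, (8-9)^2=1, (9-4)^2=25, (4-1)^2=9, (7-5)^2=4, (5-7)^2=4, (10-10)^2=0, (2-2)^2=0, (11-8)^2=9, (6-6)^2=0
sum(d^2) = 120.
Step 3: rho = 1 - 6*120 / (11*(11^2 - 1)) = 1 - 720/1320 = 0.454545.
Step 4: Under H0, t = rho * sqrt((n-2)/(1-rho^2)) = 1.5309 ~ t(9).
Step 5: Two-sided p-value from the t-distribution with 9 df = 0.160145.
Step 6: alpha = 0.1. fail to reject H0.

rho = 0.4545, p = 0.160145, fail to reject H0 at alpha = 0.1.


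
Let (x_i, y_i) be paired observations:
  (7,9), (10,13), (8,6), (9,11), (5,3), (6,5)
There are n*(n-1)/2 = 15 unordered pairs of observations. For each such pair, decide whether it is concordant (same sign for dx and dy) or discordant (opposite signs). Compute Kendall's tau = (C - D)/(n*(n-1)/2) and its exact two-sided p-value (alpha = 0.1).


Step 1: Enumerate the 15 unordered pairs (i,j) with i<j and classify each by sign(x_j-x_i) * sign(y_j-y_i).
  (1,2):dx=+3,dy=+4->C; (1,3):dx=+1,dy=-3->D; (1,4):dx=+2,dy=+2->C; (1,5):dx=-2,dy=-6->C
  (1,6):dx=-1,dy=-4->C; (2,3):dx=-2,dy=-7->C; (2,4):dx=-1,dy=-2->C; (2,5):dx=-5,dy=-10->C
  (2,6):dx=-4,dy=-8->C; (3,4):dx=+1,dy=+5->C; (3,5):dx=-3,dy=-3->C; (3,6):dx=-2,dy=-1->C
  (4,5):dx=-4,dy=-8->C; (4,6):dx=-3,dy=-6->C; (5,6):dx=+1,dy=+2->C
Step 2: C = 14, D = 1, total pairs = 15.
Step 3: tau = (C - D)/(n(n-1)/2) = (14 - 1)/15 = 0.866667.
Step 4: Exact two-sided p-value (enumerate n! = 720 permutations of y under H0): p = 0.016667.
Step 5: alpha = 0.1. reject H0.

tau_b = 0.8667 (C=14, D=1), p = 0.016667, reject H0.


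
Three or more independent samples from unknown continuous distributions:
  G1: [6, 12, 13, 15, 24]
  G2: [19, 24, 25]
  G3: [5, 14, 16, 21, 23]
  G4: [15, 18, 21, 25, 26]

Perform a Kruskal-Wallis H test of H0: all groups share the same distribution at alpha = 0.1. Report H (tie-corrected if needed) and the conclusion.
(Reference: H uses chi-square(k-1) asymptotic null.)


Step 1: Combine all N = 18 observations and assign midranks.
sorted (value, group, rank): (5,G3,1), (6,G1,2), (12,G1,3), (13,G1,4), (14,G3,5), (15,G1,6.5), (15,G4,6.5), (16,G3,8), (18,G4,9), (19,G2,10), (21,G3,11.5), (21,G4,11.5), (23,G3,13), (24,G1,14.5), (24,G2,14.5), (25,G2,16.5), (25,G4,16.5), (26,G4,18)
Step 2: Sum ranks within each group.
R_1 = 30 (n_1 = 5)
R_2 = 41 (n_2 = 3)
R_3 = 38.5 (n_3 = 5)
R_4 = 61.5 (n_4 = 5)
Step 3: H = 12/(N(N+1)) * sum(R_i^2/n_i) - 3(N+1)
     = 12/(18*19) * (30^2/5 + 41^2/3 + 38.5^2/5 + 61.5^2/5) - 3*19
     = 0.035088 * 1793.23 - 57
     = 5.920468.
Step 4: Ties present; correction factor C = 1 - 24/(18^3 - 18) = 0.995872. Corrected H = 5.920468 / 0.995872 = 5.945009.
Step 5: Under H0, H ~ chi^2(3); p-value = 0.114317.
Step 6: alpha = 0.1. fail to reject H0.

H = 5.9450, df = 3, p = 0.114317, fail to reject H0.


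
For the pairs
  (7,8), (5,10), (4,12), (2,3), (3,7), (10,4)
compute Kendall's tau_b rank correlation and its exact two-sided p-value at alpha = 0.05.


Step 1: Enumerate the 15 unordered pairs (i,j) with i<j and classify each by sign(x_j-x_i) * sign(y_j-y_i).
  (1,2):dx=-2,dy=+2->D; (1,3):dx=-3,dy=+4->D; (1,4):dx=-5,dy=-5->C; (1,5):dx=-4,dy=-1->C
  (1,6):dx=+3,dy=-4->D; (2,3):dx=-1,dy=+2->D; (2,4):dx=-3,dy=-7->C; (2,5):dx=-2,dy=-3->C
  (2,6):dx=+5,dy=-6->D; (3,4):dx=-2,dy=-9->C; (3,5):dx=-1,dy=-5->C; (3,6):dx=+6,dy=-8->D
  (4,5):dx=+1,dy=+4->C; (4,6):dx=+8,dy=+1->C; (5,6):dx=+7,dy=-3->D
Step 2: C = 8, D = 7, total pairs = 15.
Step 3: tau = (C - D)/(n(n-1)/2) = (8 - 7)/15 = 0.066667.
Step 4: Exact two-sided p-value (enumerate n! = 720 permutations of y under H0): p = 1.000000.
Step 5: alpha = 0.05. fail to reject H0.

tau_b = 0.0667 (C=8, D=7), p = 1.000000, fail to reject H0.


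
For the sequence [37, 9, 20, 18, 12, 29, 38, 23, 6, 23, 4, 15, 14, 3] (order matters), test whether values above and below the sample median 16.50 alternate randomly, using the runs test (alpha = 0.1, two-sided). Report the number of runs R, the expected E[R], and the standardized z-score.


Step 1: Compute median = 16.50; label A = above, B = below.
Labels in order: ABAABAAABABBBB  (n_A = 7, n_B = 7)
Step 2: Count runs R = 8.
Step 3: Under H0 (random ordering), E[R] = 2*n_A*n_B/(n_A+n_B) + 1 = 2*7*7/14 + 1 = 8.0000.
        Var[R] = 2*n_A*n_B*(2*n_A*n_B - n_A - n_B) / ((n_A+n_B)^2 * (n_A+n_B-1)) = 8232/2548 = 3.2308.
        SD[R] = 1.7974.
Step 4: R = E[R], so z = 0 with no continuity correction.
Step 5: Two-sided p-value via normal approximation = 2*(1 - Phi(|z|)) = 1.000000.
Step 6: alpha = 0.1. fail to reject H0.

R = 8, z = 0.0000, p = 1.000000, fail to reject H0.


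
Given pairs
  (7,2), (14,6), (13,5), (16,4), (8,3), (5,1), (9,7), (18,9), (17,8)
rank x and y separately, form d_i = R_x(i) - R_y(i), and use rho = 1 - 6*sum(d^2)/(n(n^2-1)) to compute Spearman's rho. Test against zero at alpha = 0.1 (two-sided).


Step 1: Rank x and y separately (midranks; no ties here).
rank(x): 7->2, 14->6, 13->5, 16->7, 8->3, 5->1, 9->4, 18->9, 17->8
rank(y): 2->2, 6->6, 5->5, 4->4, 3->3, 1->1, 7->7, 9->9, 8->8
Step 2: d_i = R_x(i) - R_y(i); compute d_i^2.
  (2-2)^2=0, (6-6)^2=0, (5-5)^2=0, (7-4)^2=9, (3-3)^2=0, (1-1)^2=0, (4-7)^2=9, (9-9)^2=0, (8-8)^2=0
sum(d^2) = 18.
Step 3: rho = 1 - 6*18 / (9*(9^2 - 1)) = 1 - 108/720 = 0.850000.
Step 4: Under H0, t = rho * sqrt((n-2)/(1-rho^2)) = 4.2691 ~ t(7).
Step 5: Two-sided p-value from the t-distribution with 7 df = 0.003705.
Step 6: alpha = 0.1. reject H0.

rho = 0.8500, p = 0.003705, reject H0 at alpha = 0.1.


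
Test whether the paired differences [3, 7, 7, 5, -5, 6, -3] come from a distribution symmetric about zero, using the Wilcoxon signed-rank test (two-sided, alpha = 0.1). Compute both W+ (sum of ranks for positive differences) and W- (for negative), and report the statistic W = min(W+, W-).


Step 1: Drop any zero differences (none here) and take |d_i|.
|d| = [3, 7, 7, 5, 5, 6, 3]
Step 2: Midrank |d_i| (ties get averaged ranks).
ranks: |3|->1.5, |7|->6.5, |7|->6.5, |5|->3.5, |5|->3.5, |6|->5, |3|->1.5
Step 3: Attach original signs; sum ranks with positive sign and with negative sign.
W+ = 1.5 + 6.5 + 6.5 + 3.5 + 5 = 23
W- = 3.5 + 1.5 = 5
(Check: W+ + W- = 28 should equal n(n+1)/2 = 28.)
Step 4: Test statistic W = min(W+, W-) = 5.
Step 5: Ties in |d|, so use the tie-corrected normal approximation.
        E[W] = n(n+1)/4 = 7*8/4 = 14.
        Tie groups: |d|=3 (t=2), |d|=5 (t=2), |d|=7 (t=2); sum(t^3 - t) = 18.
        Var[W] = n(n+1)(2n+1)/24 - sum(t^3-t)/48 = 840/24 - 18/48 = 34.625.
        z = (W - E[W]) / sqrt(Var[W]) = (5 - 14) / 5.8843 = -1.5295.
        Two-sided p = 2*Phi(z) = 0.126142.
Step 6: alpha = 0.1. fail to reject H0.

W+ = 23, W- = 5, W = min = 5, p = 0.126142, fail to reject H0.


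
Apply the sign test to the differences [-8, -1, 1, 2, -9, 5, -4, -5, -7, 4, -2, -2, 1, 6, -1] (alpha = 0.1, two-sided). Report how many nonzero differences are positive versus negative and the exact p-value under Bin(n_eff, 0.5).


Step 1: Discard zero differences. Original n = 15; n_eff = number of nonzero differences = 15.
Nonzero differences (with sign): -8, -1, +1, +2, -9, +5, -4, -5, -7, +4, -2, -2, +1, +6, -1
Step 2: Count signs: positive = 6, negative = 9.
Step 3: Under H0: P(positive) = 0.5, so the number of positives S ~ Bin(15, 0.5).
Step 4: Two-sided exact p-value = sum of Bin(15,0.5) probabilities at or below the observed probability = 0.607239.
Step 5: alpha = 0.1. fail to reject H0.

n_eff = 15, pos = 6, neg = 9, p = 0.607239, fail to reject H0.


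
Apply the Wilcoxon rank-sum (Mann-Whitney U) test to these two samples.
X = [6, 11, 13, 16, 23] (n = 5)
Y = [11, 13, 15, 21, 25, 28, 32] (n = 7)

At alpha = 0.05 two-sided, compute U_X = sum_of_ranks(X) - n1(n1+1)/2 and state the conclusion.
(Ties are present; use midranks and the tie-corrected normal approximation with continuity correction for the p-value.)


Step 1: Combine and sort all 12 observations; assign midranks.
sorted (value, group): (6,X), (11,X), (11,Y), (13,X), (13,Y), (15,Y), (16,X), (21,Y), (23,X), (25,Y), (28,Y), (32,Y)
ranks: 6->1, 11->2.5, 11->2.5, 13->4.5, 13->4.5, 15->6, 16->7, 21->8, 23->9, 25->10, 28->11, 32->12
Step 2: Rank sum for X: R1 = 1 + 2.5 + 4.5 + 7 + 9 = 24.
Step 3: U_X = R1 - n1(n1+1)/2 = 24 - 5*6/2 = 24 - 15 = 9.
       U_Y = n1*n2 - U_X = 35 - 9 = 26.
Step 4: Ties are present, so use the tie-corrected normal approximation (with continuity correction) for the p-value.
Step 5: p-value = 0.192314; compare to alpha = 0.05. fail to reject H0.

U_X = 9, p = 0.192314, fail to reject H0 at alpha = 0.05.


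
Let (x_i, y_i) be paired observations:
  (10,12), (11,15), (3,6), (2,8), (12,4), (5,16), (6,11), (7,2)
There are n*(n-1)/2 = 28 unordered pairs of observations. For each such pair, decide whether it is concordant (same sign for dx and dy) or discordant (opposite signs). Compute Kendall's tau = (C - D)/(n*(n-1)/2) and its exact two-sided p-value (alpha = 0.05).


Step 1: Enumerate the 28 unordered pairs (i,j) with i<j and classify each by sign(x_j-x_i) * sign(y_j-y_i).
  (1,2):dx=+1,dy=+3->C; (1,3):dx=-7,dy=-6->C; (1,4):dx=-8,dy=-4->C; (1,5):dx=+2,dy=-8->D
  (1,6):dx=-5,dy=+4->D; (1,7):dx=-4,dy=-1->C; (1,8):dx=-3,dy=-10->C; (2,3):dx=-8,dy=-9->C
  (2,4):dx=-9,dy=-7->C; (2,5):dx=+1,dy=-11->D; (2,6):dx=-6,dy=+1->D; (2,7):dx=-5,dy=-4->C
  (2,8):dx=-4,dy=-13->C; (3,4):dx=-1,dy=+2->D; (3,5):dx=+9,dy=-2->D; (3,6):dx=+2,dy=+10->C
  (3,7):dx=+3,dy=+5->C; (3,8):dx=+4,dy=-4->D; (4,5):dx=+10,dy=-4->D; (4,6):dx=+3,dy=+8->C
  (4,7):dx=+4,dy=+3->C; (4,8):dx=+5,dy=-6->D; (5,6):dx=-7,dy=+12->D; (5,7):dx=-6,dy=+7->D
  (5,8):dx=-5,dy=-2->C; (6,7):dx=+1,dy=-5->D; (6,8):dx=+2,dy=-14->D; (7,8):dx=+1,dy=-9->D
Step 2: C = 14, D = 14, total pairs = 28.
Step 3: tau = (C - D)/(n(n-1)/2) = (14 - 14)/28 = 0.000000.
Step 4: Exact two-sided p-value (enumerate n! = 40320 permutations of y under H0): p = 1.000000.
Step 5: alpha = 0.05. fail to reject H0.

tau_b = 0.0000 (C=14, D=14), p = 1.000000, fail to reject H0.


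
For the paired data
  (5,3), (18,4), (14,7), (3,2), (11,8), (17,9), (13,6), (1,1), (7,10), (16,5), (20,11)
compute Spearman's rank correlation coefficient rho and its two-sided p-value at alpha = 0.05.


Step 1: Rank x and y separately (midranks; no ties here).
rank(x): 5->3, 18->10, 14->7, 3->2, 11->5, 17->9, 13->6, 1->1, 7->4, 16->8, 20->11
rank(y): 3->3, 4->4, 7->7, 2->2, 8->8, 9->9, 6->6, 1->1, 10->10, 5->5, 11->11
Step 2: d_i = R_x(i) - R_y(i); compute d_i^2.
  (3-3)^2=0, (10-4)^2=36, (7-7)^2=0, (2-2)^2=0, (5-8)^2=9, (9-9)^2=0, (6-6)^2=0, (1-1)^2=0, (4-10)^2=36, (8-5)^2=9, (11-11)^2=0
sum(d^2) = 90.
Step 3: rho = 1 - 6*90 / (11*(11^2 - 1)) = 1 - 540/1320 = 0.590909.
Step 4: Under H0, t = rho * sqrt((n-2)/(1-rho^2)) = 2.1974 ~ t(9).
Step 5: Two-sided p-value from the t-distribution with 9 df = 0.055576.
Step 6: alpha = 0.05. fail to reject H0.

rho = 0.5909, p = 0.055576, fail to reject H0 at alpha = 0.05.


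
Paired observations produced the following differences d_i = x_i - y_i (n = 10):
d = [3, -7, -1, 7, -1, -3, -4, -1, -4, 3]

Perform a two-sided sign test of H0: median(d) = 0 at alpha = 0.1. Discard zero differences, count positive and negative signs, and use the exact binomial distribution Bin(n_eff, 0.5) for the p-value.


Step 1: Discard zero differences. Original n = 10; n_eff = number of nonzero differences = 10.
Nonzero differences (with sign): +3, -7, -1, +7, -1, -3, -4, -1, -4, +3
Step 2: Count signs: positive = 3, negative = 7.
Step 3: Under H0: P(positive) = 0.5, so the number of positives S ~ Bin(10, 0.5).
Step 4: Two-sided exact p-value = sum of Bin(10,0.5) probabilities at or below the observed probability = 0.343750.
Step 5: alpha = 0.1. fail to reject H0.

n_eff = 10, pos = 3, neg = 7, p = 0.343750, fail to reject H0.


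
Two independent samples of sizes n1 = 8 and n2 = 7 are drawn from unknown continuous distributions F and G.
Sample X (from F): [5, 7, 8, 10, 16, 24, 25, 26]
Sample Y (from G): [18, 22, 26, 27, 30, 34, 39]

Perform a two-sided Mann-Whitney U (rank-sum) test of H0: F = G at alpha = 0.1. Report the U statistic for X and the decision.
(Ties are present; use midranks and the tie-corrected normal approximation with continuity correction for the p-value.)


Step 1: Combine and sort all 15 observations; assign midranks.
sorted (value, group): (5,X), (7,X), (8,X), (10,X), (16,X), (18,Y), (22,Y), (24,X), (25,X), (26,X), (26,Y), (27,Y), (30,Y), (34,Y), (39,Y)
ranks: 5->1, 7->2, 8->3, 10->4, 16->5, 18->6, 22->7, 24->8, 25->9, 26->10.5, 26->10.5, 27->12, 30->13, 34->14, 39->15
Step 2: Rank sum for X: R1 = 1 + 2 + 3 + 4 + 5 + 8 + 9 + 10.5 = 42.5.
Step 3: U_X = R1 - n1(n1+1)/2 = 42.5 - 8*9/2 = 42.5 - 36 = 6.5.
       U_Y = n1*n2 - U_X = 56 - 6.5 = 49.5.
Step 4: Ties are present, so use the tie-corrected normal approximation (with continuity correction) for the p-value.
Step 5: p-value = 0.014997; compare to alpha = 0.1. reject H0.

U_X = 6.5, p = 0.014997, reject H0 at alpha = 0.1.


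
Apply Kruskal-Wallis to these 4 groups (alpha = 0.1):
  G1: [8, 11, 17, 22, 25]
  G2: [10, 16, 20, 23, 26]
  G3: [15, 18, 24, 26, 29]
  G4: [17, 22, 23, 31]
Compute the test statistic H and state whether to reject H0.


Step 1: Combine all N = 19 observations and assign midranks.
sorted (value, group, rank): (8,G1,1), (10,G2,2), (11,G1,3), (15,G3,4), (16,G2,5), (17,G1,6.5), (17,G4,6.5), (18,G3,8), (20,G2,9), (22,G1,10.5), (22,G4,10.5), (23,G2,12.5), (23,G4,12.5), (24,G3,14), (25,G1,15), (26,G2,16.5), (26,G3,16.5), (29,G3,18), (31,G4,19)
Step 2: Sum ranks within each group.
R_1 = 36 (n_1 = 5)
R_2 = 45 (n_2 = 5)
R_3 = 60.5 (n_3 = 5)
R_4 = 48.5 (n_4 = 4)
Step 3: H = 12/(N(N+1)) * sum(R_i^2/n_i) - 3(N+1)
     = 12/(19*20) * (36^2/5 + 45^2/5 + 60.5^2/5 + 48.5^2/4) - 3*20
     = 0.031579 * 1984.31 - 60
     = 2.662500.
Step 4: Ties present; correction factor C = 1 - 24/(19^3 - 19) = 0.996491. Corrected H = 2.662500 / 0.996491 = 2.671875.
Step 5: Under H0, H ~ chi^2(3); p-value = 0.445028.
Step 6: alpha = 0.1. fail to reject H0.

H = 2.6719, df = 3, p = 0.445028, fail to reject H0.


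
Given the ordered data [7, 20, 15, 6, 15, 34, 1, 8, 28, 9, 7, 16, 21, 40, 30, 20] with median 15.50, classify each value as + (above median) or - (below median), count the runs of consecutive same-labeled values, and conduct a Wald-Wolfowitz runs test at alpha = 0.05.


Step 1: Compute median = 15.50; label A = above, B = below.
Labels in order: BABBBABBABBAAAAA  (n_A = 8, n_B = 8)
Step 2: Count runs R = 8.
Step 3: Under H0 (random ordering), E[R] = 2*n_A*n_B/(n_A+n_B) + 1 = 2*8*8/16 + 1 = 9.0000.
        Var[R] = 2*n_A*n_B*(2*n_A*n_B - n_A - n_B) / ((n_A+n_B)^2 * (n_A+n_B-1)) = 14336/3840 = 3.7333.
        SD[R] = 1.9322.
Step 4: Continuity-corrected z = (R + 0.5 - E[R]) / SD[R] = (8 + 0.5 - 9.0000) / 1.9322 = -0.2588.
Step 5: Two-sided p-value via normal approximation = 2*(1 - Phi(|z|)) = 0.795809.
Step 6: alpha = 0.05. fail to reject H0.

R = 8, z = -0.2588, p = 0.795809, fail to reject H0.


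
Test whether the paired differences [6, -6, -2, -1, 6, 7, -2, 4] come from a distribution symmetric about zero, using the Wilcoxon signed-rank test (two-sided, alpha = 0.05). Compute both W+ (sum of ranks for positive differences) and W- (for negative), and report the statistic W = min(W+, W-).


Step 1: Drop any zero differences (none here) and take |d_i|.
|d| = [6, 6, 2, 1, 6, 7, 2, 4]
Step 2: Midrank |d_i| (ties get averaged ranks).
ranks: |6|->6, |6|->6, |2|->2.5, |1|->1, |6|->6, |7|->8, |2|->2.5, |4|->4
Step 3: Attach original signs; sum ranks with positive sign and with negative sign.
W+ = 6 + 6 + 8 + 4 = 24
W- = 6 + 2.5 + 1 + 2.5 = 12
(Check: W+ + W- = 36 should equal n(n+1)/2 = 36.)
Step 4: Test statistic W = min(W+, W-) = 12.
Step 5: Ties in |d|, so use the tie-corrected normal approximation.
        E[W] = n(n+1)/4 = 8*9/4 = 18.
        Tie groups: |d|=2 (t=2), |d|=6 (t=3); sum(t^3 - t) = 30.
        Var[W] = n(n+1)(2n+1)/24 - sum(t^3-t)/48 = 1224/24 - 30/48 = 50.375.
        z = (W - E[W]) / sqrt(Var[W]) = (12 - 18) / 7.0975 = -0.8454.
        Two-sided p = 2*Phi(z) = 0.397908.
Step 6: alpha = 0.05. fail to reject H0.

W+ = 24, W- = 12, W = min = 12, p = 0.397908, fail to reject H0.


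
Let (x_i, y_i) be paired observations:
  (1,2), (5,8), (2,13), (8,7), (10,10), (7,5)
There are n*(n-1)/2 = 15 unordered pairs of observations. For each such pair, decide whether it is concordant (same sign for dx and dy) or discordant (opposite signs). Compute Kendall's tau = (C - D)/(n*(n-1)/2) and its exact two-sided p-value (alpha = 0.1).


Step 1: Enumerate the 15 unordered pairs (i,j) with i<j and classify each by sign(x_j-x_i) * sign(y_j-y_i).
  (1,2):dx=+4,dy=+6->C; (1,3):dx=+1,dy=+11->C; (1,4):dx=+7,dy=+5->C; (1,5):dx=+9,dy=+8->C
  (1,6):dx=+6,dy=+3->C; (2,3):dx=-3,dy=+5->D; (2,4):dx=+3,dy=-1->D; (2,5):dx=+5,dy=+2->C
  (2,6):dx=+2,dy=-3->D; (3,4):dx=+6,dy=-6->D; (3,5):dx=+8,dy=-3->D; (3,6):dx=+5,dy=-8->D
  (4,5):dx=+2,dy=+3->C; (4,6):dx=-1,dy=-2->C; (5,6):dx=-3,dy=-5->C
Step 2: C = 9, D = 6, total pairs = 15.
Step 3: tau = (C - D)/(n(n-1)/2) = (9 - 6)/15 = 0.200000.
Step 4: Exact two-sided p-value (enumerate n! = 720 permutations of y under H0): p = 0.719444.
Step 5: alpha = 0.1. fail to reject H0.

tau_b = 0.2000 (C=9, D=6), p = 0.719444, fail to reject H0.


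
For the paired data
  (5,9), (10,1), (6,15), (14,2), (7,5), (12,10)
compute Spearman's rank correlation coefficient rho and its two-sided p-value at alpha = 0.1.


Step 1: Rank x and y separately (midranks; no ties here).
rank(x): 5->1, 10->4, 6->2, 14->6, 7->3, 12->5
rank(y): 9->4, 1->1, 15->6, 2->2, 5->3, 10->5
Step 2: d_i = R_x(i) - R_y(i); compute d_i^2.
  (1-4)^2=9, (4-1)^2=9, (2-6)^2=16, (6-2)^2=16, (3-3)^2=0, (5-5)^2=0
sum(d^2) = 50.
Step 3: rho = 1 - 6*50 / (6*(6^2 - 1)) = 1 - 300/210 = -0.428571.
Step 4: Under H0, t = rho * sqrt((n-2)/(1-rho^2)) = -0.9487 ~ t(4).
Step 5: Two-sided p-value from the t-distribution with 4 df = 0.396501.
Step 6: alpha = 0.1. fail to reject H0.

rho = -0.4286, p = 0.396501, fail to reject H0 at alpha = 0.1.


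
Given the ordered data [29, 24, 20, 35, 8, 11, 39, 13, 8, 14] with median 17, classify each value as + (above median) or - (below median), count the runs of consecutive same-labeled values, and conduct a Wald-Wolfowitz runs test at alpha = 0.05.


Step 1: Compute median = 17; label A = above, B = below.
Labels in order: AAAABBABBB  (n_A = 5, n_B = 5)
Step 2: Count runs R = 4.
Step 3: Under H0 (random ordering), E[R] = 2*n_A*n_B/(n_A+n_B) + 1 = 2*5*5/10 + 1 = 6.0000.
        Var[R] = 2*n_A*n_B*(2*n_A*n_B - n_A - n_B) / ((n_A+n_B)^2 * (n_A+n_B-1)) = 2000/900 = 2.2222.
        SD[R] = 1.4907.
Step 4: Continuity-corrected z = (R + 0.5 - E[R]) / SD[R] = (4 + 0.5 - 6.0000) / 1.4907 = -1.0062.
Step 5: Two-sided p-value via normal approximation = 2*(1 - Phi(|z|)) = 0.314305.
Step 6: alpha = 0.05. fail to reject H0.

R = 4, z = -1.0062, p = 0.314305, fail to reject H0.


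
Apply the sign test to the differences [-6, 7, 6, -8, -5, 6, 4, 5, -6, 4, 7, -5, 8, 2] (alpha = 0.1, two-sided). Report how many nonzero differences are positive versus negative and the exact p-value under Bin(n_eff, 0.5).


Step 1: Discard zero differences. Original n = 14; n_eff = number of nonzero differences = 14.
Nonzero differences (with sign): -6, +7, +6, -8, -5, +6, +4, +5, -6, +4, +7, -5, +8, +2
Step 2: Count signs: positive = 9, negative = 5.
Step 3: Under H0: P(positive) = 0.5, so the number of positives S ~ Bin(14, 0.5).
Step 4: Two-sided exact p-value = sum of Bin(14,0.5) probabilities at or below the observed probability = 0.423950.
Step 5: alpha = 0.1. fail to reject H0.

n_eff = 14, pos = 9, neg = 5, p = 0.423950, fail to reject H0.


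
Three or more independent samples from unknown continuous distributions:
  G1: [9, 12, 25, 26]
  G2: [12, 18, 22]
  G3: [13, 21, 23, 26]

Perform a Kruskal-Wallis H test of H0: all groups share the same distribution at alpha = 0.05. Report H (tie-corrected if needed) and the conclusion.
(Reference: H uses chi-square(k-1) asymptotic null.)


Step 1: Combine all N = 11 observations and assign midranks.
sorted (value, group, rank): (9,G1,1), (12,G1,2.5), (12,G2,2.5), (13,G3,4), (18,G2,5), (21,G3,6), (22,G2,7), (23,G3,8), (25,G1,9), (26,G1,10.5), (26,G3,10.5)
Step 2: Sum ranks within each group.
R_1 = 23 (n_1 = 4)
R_2 = 14.5 (n_2 = 3)
R_3 = 28.5 (n_3 = 4)
Step 3: H = 12/(N(N+1)) * sum(R_i^2/n_i) - 3(N+1)
     = 12/(11*12) * (23^2/4 + 14.5^2/3 + 28.5^2/4) - 3*12
     = 0.090909 * 405.396 - 36
     = 0.854167.
Step 4: Ties present; correction factor C = 1 - 12/(11^3 - 11) = 0.990909. Corrected H = 0.854167 / 0.990909 = 0.862003.
Step 5: Under H0, H ~ chi^2(2); p-value = 0.649858.
Step 6: alpha = 0.05. fail to reject H0.

H = 0.8620, df = 2, p = 0.649858, fail to reject H0.


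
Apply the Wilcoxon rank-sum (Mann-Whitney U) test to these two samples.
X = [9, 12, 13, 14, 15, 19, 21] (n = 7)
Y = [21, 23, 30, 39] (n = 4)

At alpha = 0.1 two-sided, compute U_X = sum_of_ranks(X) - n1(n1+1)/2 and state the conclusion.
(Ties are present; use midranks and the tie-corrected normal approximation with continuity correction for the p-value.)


Step 1: Combine and sort all 11 observations; assign midranks.
sorted (value, group): (9,X), (12,X), (13,X), (14,X), (15,X), (19,X), (21,X), (21,Y), (23,Y), (30,Y), (39,Y)
ranks: 9->1, 12->2, 13->3, 14->4, 15->5, 19->6, 21->7.5, 21->7.5, 23->9, 30->10, 39->11
Step 2: Rank sum for X: R1 = 1 + 2 + 3 + 4 + 5 + 6 + 7.5 = 28.5.
Step 3: U_X = R1 - n1(n1+1)/2 = 28.5 - 7*8/2 = 28.5 - 28 = 0.5.
       U_Y = n1*n2 - U_X = 28 - 0.5 = 27.5.
Step 4: Ties are present, so use the tie-corrected normal approximation (with continuity correction) for the p-value.
Step 5: p-value = 0.013802; compare to alpha = 0.1. reject H0.

U_X = 0.5, p = 0.013802, reject H0 at alpha = 0.1.


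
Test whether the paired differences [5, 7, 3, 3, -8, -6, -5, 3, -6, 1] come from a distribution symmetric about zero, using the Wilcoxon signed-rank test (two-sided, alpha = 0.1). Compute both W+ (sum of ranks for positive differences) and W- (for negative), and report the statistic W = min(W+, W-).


Step 1: Drop any zero differences (none here) and take |d_i|.
|d| = [5, 7, 3, 3, 8, 6, 5, 3, 6, 1]
Step 2: Midrank |d_i| (ties get averaged ranks).
ranks: |5|->5.5, |7|->9, |3|->3, |3|->3, |8|->10, |6|->7.5, |5|->5.5, |3|->3, |6|->7.5, |1|->1
Step 3: Attach original signs; sum ranks with positive sign and with negative sign.
W+ = 5.5 + 9 + 3 + 3 + 3 + 1 = 24.5
W- = 10 + 7.5 + 5.5 + 7.5 = 30.5
(Check: W+ + W- = 55 should equal n(n+1)/2 = 55.)
Step 4: Test statistic W = min(W+, W-) = 24.5.
Step 5: Ties in |d|, so use the tie-corrected normal approximation.
        E[W] = n(n+1)/4 = 10*11/4 = 27.5.
        Tie groups: |d|=3 (t=3), |d|=5 (t=2), |d|=6 (t=2); sum(t^3 - t) = 36.
        Var[W] = n(n+1)(2n+1)/24 - sum(t^3-t)/48 = 2310/24 - 36/48 = 95.5.
        z = (W - E[W]) / sqrt(Var[W]) = (24.5 - 27.5) / 9.7724 = -0.3070.
        Two-sided p = 2*Phi(z) = 0.758853.
Step 6: alpha = 0.1. fail to reject H0.

W+ = 24.5, W- = 30.5, W = min = 24.5, p = 0.758853, fail to reject H0.


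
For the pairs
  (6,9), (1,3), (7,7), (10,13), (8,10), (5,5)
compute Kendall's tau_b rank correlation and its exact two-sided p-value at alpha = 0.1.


Step 1: Enumerate the 15 unordered pairs (i,j) with i<j and classify each by sign(x_j-x_i) * sign(y_j-y_i).
  (1,2):dx=-5,dy=-6->C; (1,3):dx=+1,dy=-2->D; (1,4):dx=+4,dy=+4->C; (1,5):dx=+2,dy=+1->C
  (1,6):dx=-1,dy=-4->C; (2,3):dx=+6,dy=+4->C; (2,4):dx=+9,dy=+10->C; (2,5):dx=+7,dy=+7->C
  (2,6):dx=+4,dy=+2->C; (3,4):dx=+3,dy=+6->C; (3,5):dx=+1,dy=+3->C; (3,6):dx=-2,dy=-2->C
  (4,5):dx=-2,dy=-3->C; (4,6):dx=-5,dy=-8->C; (5,6):dx=-3,dy=-5->C
Step 2: C = 14, D = 1, total pairs = 15.
Step 3: tau = (C - D)/(n(n-1)/2) = (14 - 1)/15 = 0.866667.
Step 4: Exact two-sided p-value (enumerate n! = 720 permutations of y under H0): p = 0.016667.
Step 5: alpha = 0.1. reject H0.

tau_b = 0.8667 (C=14, D=1), p = 0.016667, reject H0.


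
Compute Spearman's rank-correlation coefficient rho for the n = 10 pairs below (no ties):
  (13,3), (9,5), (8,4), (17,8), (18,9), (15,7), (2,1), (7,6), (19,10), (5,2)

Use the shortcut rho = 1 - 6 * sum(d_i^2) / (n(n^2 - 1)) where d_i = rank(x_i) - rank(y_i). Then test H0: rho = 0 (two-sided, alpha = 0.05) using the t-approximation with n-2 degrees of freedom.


Step 1: Rank x and y separately (midranks; no ties here).
rank(x): 13->6, 9->5, 8->4, 17->8, 18->9, 15->7, 2->1, 7->3, 19->10, 5->2
rank(y): 3->3, 5->5, 4->4, 8->8, 9->9, 7->7, 1->1, 6->6, 10->10, 2->2
Step 2: d_i = R_x(i) - R_y(i); compute d_i^2.
  (6-3)^2=9, (5-5)^2=0, (4-4)^2=0, (8-8)^2=0, (9-9)^2=0, (7-7)^2=0, (1-1)^2=0, (3-6)^2=9, (10-10)^2=0, (2-2)^2=0
sum(d^2) = 18.
Step 3: rho = 1 - 6*18 / (10*(10^2 - 1)) = 1 - 108/990 = 0.890909.
Step 4: Under H0, t = rho * sqrt((n-2)/(1-rho^2)) = 5.5482 ~ t(8).
Step 5: Two-sided p-value from the t-distribution with 8 df = 0.000542.
Step 6: alpha = 0.05. reject H0.

rho = 0.8909, p = 0.000542, reject H0 at alpha = 0.05.


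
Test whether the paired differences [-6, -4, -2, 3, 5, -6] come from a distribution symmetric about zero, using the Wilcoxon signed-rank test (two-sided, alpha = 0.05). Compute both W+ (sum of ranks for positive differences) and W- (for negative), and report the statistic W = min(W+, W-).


Step 1: Drop any zero differences (none here) and take |d_i|.
|d| = [6, 4, 2, 3, 5, 6]
Step 2: Midrank |d_i| (ties get averaged ranks).
ranks: |6|->5.5, |4|->3, |2|->1, |3|->2, |5|->4, |6|->5.5
Step 3: Attach original signs; sum ranks with positive sign and with negative sign.
W+ = 2 + 4 = 6
W- = 5.5 + 3 + 1 + 5.5 = 15
(Check: W+ + W- = 21 should equal n(n+1)/2 = 21.)
Step 4: Test statistic W = min(W+, W-) = 6.
Step 5: Ties in |d|, so use the tie-corrected normal approximation.
        E[W] = n(n+1)/4 = 6*7/4 = 10.5.
        Tie groups: |d|=6 (t=2); sum(t^3 - t) = 6.
        Var[W] = n(n+1)(2n+1)/24 - sum(t^3-t)/48 = 546/24 - 6/48 = 22.625.
        z = (W - E[W]) / sqrt(Var[W]) = (6 - 10.5) / 4.7566 = -0.9461.
        Two-sided p = 2*Phi(z) = 0.344118.
Step 6: alpha = 0.05. fail to reject H0.

W+ = 6, W- = 15, W = min = 6, p = 0.344118, fail to reject H0.


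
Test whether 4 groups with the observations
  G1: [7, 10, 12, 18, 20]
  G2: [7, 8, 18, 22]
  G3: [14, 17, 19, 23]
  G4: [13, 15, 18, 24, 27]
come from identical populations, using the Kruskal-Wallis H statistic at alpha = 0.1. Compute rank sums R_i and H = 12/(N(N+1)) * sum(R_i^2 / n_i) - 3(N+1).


Step 1: Combine all N = 18 observations and assign midranks.
sorted (value, group, rank): (7,G1,1.5), (7,G2,1.5), (8,G2,3), (10,G1,4), (12,G1,5), (13,G4,6), (14,G3,7), (15,G4,8), (17,G3,9), (18,G1,11), (18,G2,11), (18,G4,11), (19,G3,13), (20,G1,14), (22,G2,15), (23,G3,16), (24,G4,17), (27,G4,18)
Step 2: Sum ranks within each group.
R_1 = 35.5 (n_1 = 5)
R_2 = 30.5 (n_2 = 4)
R_3 = 45 (n_3 = 4)
R_4 = 60 (n_4 = 5)
Step 3: H = 12/(N(N+1)) * sum(R_i^2/n_i) - 3(N+1)
     = 12/(18*19) * (35.5^2/5 + 30.5^2/4 + 45^2/4 + 60^2/5) - 3*19
     = 0.035088 * 1710.86 - 57
     = 3.030263.
Step 4: Ties present; correction factor C = 1 - 30/(18^3 - 18) = 0.994840. Corrected H = 3.030263 / 0.994840 = 3.045980.
Step 5: Under H0, H ~ chi^2(3); p-value = 0.384590.
Step 6: alpha = 0.1. fail to reject H0.

H = 3.0460, df = 3, p = 0.384590, fail to reject H0.


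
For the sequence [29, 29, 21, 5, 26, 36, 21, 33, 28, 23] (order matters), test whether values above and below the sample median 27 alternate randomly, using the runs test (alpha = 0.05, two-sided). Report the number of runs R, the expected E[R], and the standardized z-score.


Step 1: Compute median = 27; label A = above, B = below.
Labels in order: AABBBABAAB  (n_A = 5, n_B = 5)
Step 2: Count runs R = 6.
Step 3: Under H0 (random ordering), E[R] = 2*n_A*n_B/(n_A+n_B) + 1 = 2*5*5/10 + 1 = 6.0000.
        Var[R] = 2*n_A*n_B*(2*n_A*n_B - n_A - n_B) / ((n_A+n_B)^2 * (n_A+n_B-1)) = 2000/900 = 2.2222.
        SD[R] = 1.4907.
Step 4: R = E[R], so z = 0 with no continuity correction.
Step 5: Two-sided p-value via normal approximation = 2*(1 - Phi(|z|)) = 1.000000.
Step 6: alpha = 0.05. fail to reject H0.

R = 6, z = 0.0000, p = 1.000000, fail to reject H0.


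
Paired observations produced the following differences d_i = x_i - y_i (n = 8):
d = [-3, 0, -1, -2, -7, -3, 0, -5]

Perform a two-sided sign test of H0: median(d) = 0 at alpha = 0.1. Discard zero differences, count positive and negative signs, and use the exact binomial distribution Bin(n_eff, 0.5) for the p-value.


Step 1: Discard zero differences. Original n = 8; n_eff = number of nonzero differences = 6.
Nonzero differences (with sign): -3, -1, -2, -7, -3, -5
Step 2: Count signs: positive = 0, negative = 6.
Step 3: Under H0: P(positive) = 0.5, so the number of positives S ~ Bin(6, 0.5).
Step 4: Two-sided exact p-value = sum of Bin(6,0.5) probabilities at or below the observed probability = 0.031250.
Step 5: alpha = 0.1. reject H0.

n_eff = 6, pos = 0, neg = 6, p = 0.031250, reject H0.


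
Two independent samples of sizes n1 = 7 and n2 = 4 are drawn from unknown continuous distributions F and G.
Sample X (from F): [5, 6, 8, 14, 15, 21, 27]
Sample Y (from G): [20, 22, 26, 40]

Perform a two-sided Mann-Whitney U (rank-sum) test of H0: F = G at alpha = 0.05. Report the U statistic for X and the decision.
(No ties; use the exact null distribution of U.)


Step 1: Combine and sort all 11 observations; assign midranks.
sorted (value, group): (5,X), (6,X), (8,X), (14,X), (15,X), (20,Y), (21,X), (22,Y), (26,Y), (27,X), (40,Y)
ranks: 5->1, 6->2, 8->3, 14->4, 15->5, 20->6, 21->7, 22->8, 26->9, 27->10, 40->11
Step 2: Rank sum for X: R1 = 1 + 2 + 3 + 4 + 5 + 7 + 10 = 32.
Step 3: U_X = R1 - n1(n1+1)/2 = 32 - 7*8/2 = 32 - 28 = 4.
       U_Y = n1*n2 - U_X = 28 - 4 = 24.
Step 4: No ties, so the exact null distribution of U (based on enumerating the C(11,7) = 330 equally likely rank assignments) gives the two-sided p-value.
Step 5: p-value = 0.072727; compare to alpha = 0.05. fail to reject H0.

U_X = 4, p = 0.072727, fail to reject H0 at alpha = 0.05.
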